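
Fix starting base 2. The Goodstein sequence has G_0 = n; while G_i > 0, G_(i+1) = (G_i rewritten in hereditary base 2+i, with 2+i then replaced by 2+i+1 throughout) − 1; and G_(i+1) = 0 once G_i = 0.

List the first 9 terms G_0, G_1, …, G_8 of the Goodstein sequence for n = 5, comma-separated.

step 0: 5 = 2^2 + 1; sub 3 for 2: 3^3 + 1; = 28; G_1 = 28−1 = 27
step 1: 27 = 3^3; sub 4 for 3: 4^4; = 256; G_2 = 256−1 = 255
step 2: 255 = 3·4^3 + 3·4^2 + 3·4 + 3; sub 5 for 4: 3·5^3 + 3·5^2 + 3·5 + 3; = 468; G_3 = 468−1 = 467
step 3: 467 = 3·5^3 + 3·5^2 + 3·5 + 2; sub 6 for 5: 3·6^3 + 3·6^2 + 3·6 + 2; = 776; G_4 = 776−1 = 775
step 4: 775 = 3·6^3 + 3·6^2 + 3·6 + 1; sub 7 for 6: 3·7^3 + 3·7^2 + 3·7 + 1; = 1198; G_5 = 1198−1 = 1197
step 5: 1197 = 3·7^3 + 3·7^2 + 3·7; sub 8 for 7: 3·8^3 + 3·8^2 + 3·8; = 1752; G_6 = 1752−1 = 1751
step 6: 1751 = 3·8^3 + 3·8^2 + 2·8 + 7; sub 9 for 8: 3·9^3 + 3·9^2 + 2·9 + 7; = 2455; G_7 = 2455−1 = 2454
step 7: 2454 = 3·9^3 + 3·9^2 + 2·9 + 6; sub 10 for 9: 3·10^3 + 3·10^2 + 2·10 + 6; = 3326; G_8 = 3326−1 = 3325

5, 27, 255, 467, 775, 1197, 1751, 2454, 3325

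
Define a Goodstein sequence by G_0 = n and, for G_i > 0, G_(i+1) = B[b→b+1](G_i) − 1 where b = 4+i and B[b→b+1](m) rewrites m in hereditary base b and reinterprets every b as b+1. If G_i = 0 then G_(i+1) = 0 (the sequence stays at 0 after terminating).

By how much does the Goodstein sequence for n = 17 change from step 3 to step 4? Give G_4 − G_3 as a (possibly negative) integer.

4

step 0: 17 = 4^2 + 1; sub 5 for 4: 5^2 + 1; = 26; G_1 = 26−1 = 25
step 1: 25 = 5^2; sub 6 for 5: 6^2; = 36; G_2 = 36−1 = 35
step 2: 35 = 5·6 + 5; sub 7 for 6: 5·7 + 5; = 40; G_3 = 40−1 = 39
step 3: 39 = 5·7 + 4; sub 8 for 7: 5·8 + 4; = 44; G_4 = 44−1 = 43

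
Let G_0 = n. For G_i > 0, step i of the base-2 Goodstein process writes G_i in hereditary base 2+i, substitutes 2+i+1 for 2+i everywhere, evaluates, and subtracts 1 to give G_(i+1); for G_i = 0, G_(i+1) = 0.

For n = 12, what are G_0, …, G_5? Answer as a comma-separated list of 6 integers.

12, 107, 1065, 15685, 280019, 5764910

step 0: 12 = 2^(2 + 1) + 2^2; sub 3 for 2: 3^(3 + 1) + 3^3; = 108; G_1 = 108−1 = 107
step 1: 107 = 3^(3 + 1) + 2·3^2 + 2·3 + 2; sub 4 for 3: 4^(4 + 1) + 2·4^2 + 2·4 + 2; = 1066; G_2 = 1066−1 = 1065
step 2: 1065 = 4^(4 + 1) + 2·4^2 + 2·4 + 1; sub 5 for 4: 5^(5 + 1) + 2·5^2 + 2·5 + 1; = 15686; G_3 = 15686−1 = 15685
step 3: 15685 = 5^(5 + 1) + 2·5^2 + 2·5; sub 6 for 5: 6^(6 + 1) + 2·6^2 + 2·6; = 280020; G_4 = 280020−1 = 280019
step 4: 280019 = 6^(6 + 1) + 2·6^2 + 6 + 5; sub 7 for 6: 7^(7 + 1) + 2·7^2 + 7 + 5; = 5764911; G_5 = 5764911−1 = 5764910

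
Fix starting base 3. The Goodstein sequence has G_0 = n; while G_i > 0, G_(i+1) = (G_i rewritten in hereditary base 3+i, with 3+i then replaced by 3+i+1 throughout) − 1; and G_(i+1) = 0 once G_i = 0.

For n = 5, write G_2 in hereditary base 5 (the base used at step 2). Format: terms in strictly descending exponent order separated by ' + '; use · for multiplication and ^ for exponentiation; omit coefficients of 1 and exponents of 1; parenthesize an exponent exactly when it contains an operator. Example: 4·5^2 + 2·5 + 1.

5

base 3: 5 = 3 + 2; at 4: 4 + 2 = 6; next = 5
base 4: 5 = 4 + 1; at 5: 5 + 1 = 6; next = 5
base 5: 5 = 5; at 6: 6 = 6; next = 5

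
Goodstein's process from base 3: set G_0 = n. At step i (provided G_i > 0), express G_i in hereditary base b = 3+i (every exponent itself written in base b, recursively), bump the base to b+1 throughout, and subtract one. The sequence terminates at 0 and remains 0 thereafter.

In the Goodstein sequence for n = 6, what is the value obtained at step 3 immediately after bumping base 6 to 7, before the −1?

8

G_0 = 6. HB_3(6) = 2·3. Bump = 8. G_1 = 7.
G_1 = 7. HB_4(7) = 4 + 3. Bump = 8. G_2 = 7.
G_2 = 7. HB_5(7) = 5 + 2. Bump = 8. G_3 = 7.
G_3 = 7. HB_6(7) = 6 + 1. Bump = 8. G_4 = 7.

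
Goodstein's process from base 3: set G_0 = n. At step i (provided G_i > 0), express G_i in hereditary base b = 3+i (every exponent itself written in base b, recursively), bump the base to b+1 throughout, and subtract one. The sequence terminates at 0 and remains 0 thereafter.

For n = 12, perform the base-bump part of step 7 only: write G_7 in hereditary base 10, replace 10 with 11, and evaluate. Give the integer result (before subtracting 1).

(0) 12|_3 = 3^2 + 3 ↦ 4^2 + 4|_4 = 20 ⇒ 19
(1) 19|_4 = 4^2 + 3 ↦ 5^2 + 3|_5 = 28 ⇒ 27
(2) 27|_5 = 5^2 + 2 ↦ 6^2 + 2|_6 = 38 ⇒ 37
(3) 37|_6 = 6^2 + 1 ↦ 7^2 + 1|_7 = 50 ⇒ 49
(4) 49|_7 = 7^2 ↦ 8^2|_8 = 64 ⇒ 63
(5) 63|_8 = 7·8 + 7 ↦ 7·9 + 7|_9 = 70 ⇒ 69
(6) 69|_9 = 7·9 + 6 ↦ 7·10 + 6|_10 = 76 ⇒ 75
(7) 75|_10 = 7·10 + 5 ↦ 7·11 + 5|_11 = 82 ⇒ 81

82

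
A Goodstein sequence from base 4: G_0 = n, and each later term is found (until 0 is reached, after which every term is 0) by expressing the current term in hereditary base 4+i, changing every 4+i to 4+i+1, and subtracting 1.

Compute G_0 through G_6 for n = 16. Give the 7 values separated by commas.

16, 24, 27, 30, 33, 36, 39

16 —HB4→ 4^2 —bump→ 5^2 = 25 —(−1)→ 24
24 —HB5→ 4·5 + 4 —bump→ 4·6 + 4 = 28 —(−1)→ 27
27 —HB6→ 4·6 + 3 —bump→ 4·7 + 3 = 31 —(−1)→ 30
30 —HB7→ 4·7 + 2 —bump→ 4·8 + 2 = 34 —(−1)→ 33
33 —HB8→ 4·8 + 1 —bump→ 4·9 + 1 = 37 —(−1)→ 36
36 —HB9→ 4·9 —bump→ 4·10 = 40 —(−1)→ 39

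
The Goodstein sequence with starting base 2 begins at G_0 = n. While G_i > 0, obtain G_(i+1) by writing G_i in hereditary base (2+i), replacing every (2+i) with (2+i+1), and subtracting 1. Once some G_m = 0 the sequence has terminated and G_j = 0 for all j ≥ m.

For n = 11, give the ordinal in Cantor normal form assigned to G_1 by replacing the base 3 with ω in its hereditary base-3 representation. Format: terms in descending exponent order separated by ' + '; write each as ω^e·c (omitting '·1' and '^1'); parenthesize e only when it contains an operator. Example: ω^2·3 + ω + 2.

(0) 11|_2 = 2^(2 + 1) + 2 + 1 ↦ 3^(3 + 1) + 3 + 1|_3 = 85 ⇒ 84
(1) 84|_3 = 3^(3 + 1) + 3 ↦ 4^(4 + 1) + 4|_4 = 1028 ⇒ 1027

ω^(ω + 1) + ω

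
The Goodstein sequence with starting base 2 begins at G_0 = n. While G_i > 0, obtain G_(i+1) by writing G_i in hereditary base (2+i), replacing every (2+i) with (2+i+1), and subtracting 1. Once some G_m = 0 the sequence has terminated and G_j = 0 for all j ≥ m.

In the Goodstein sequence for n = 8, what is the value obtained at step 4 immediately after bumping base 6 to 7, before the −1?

1647196

[0] 8 ≡ 2^(2 + 1) (base 2). Lift 3: 81. −1: 80.
[1] 80 ≡ 2·3^3 + 2·3^2 + 2·3 + 2 (base 3). Lift 4: 554. −1: 553.
[2] 553 ≡ 2·4^4 + 2·4^2 + 2·4 + 1 (base 4). Lift 5: 6311. −1: 6310.
[3] 6310 ≡ 2·5^5 + 2·5^2 + 2·5 (base 5). Lift 6: 93396. −1: 93395.
[4] 93395 ≡ 2·6^6 + 2·6^2 + 6 + 5 (base 6). Lift 7: 1647196. −1: 1647195.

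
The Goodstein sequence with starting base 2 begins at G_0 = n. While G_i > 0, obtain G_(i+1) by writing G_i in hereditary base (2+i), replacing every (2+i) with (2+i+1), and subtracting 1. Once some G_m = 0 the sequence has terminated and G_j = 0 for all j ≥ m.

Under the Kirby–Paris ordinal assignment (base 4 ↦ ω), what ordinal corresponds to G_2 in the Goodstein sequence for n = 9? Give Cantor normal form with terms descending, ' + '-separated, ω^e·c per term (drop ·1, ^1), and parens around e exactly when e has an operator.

ω^ω·3 + ω^3·3 + ω^2·3 + ω·3 + 3

i=0: 9 = 2^(2 + 1) + 1 (b=2); 2→3: 3^(3 + 1) + 1 = 82; 82−1 = 81
i=1: 81 = 3^(3 + 1) (b=3); 3→4: 4^(4 + 1) = 1024; 1024−1 = 1023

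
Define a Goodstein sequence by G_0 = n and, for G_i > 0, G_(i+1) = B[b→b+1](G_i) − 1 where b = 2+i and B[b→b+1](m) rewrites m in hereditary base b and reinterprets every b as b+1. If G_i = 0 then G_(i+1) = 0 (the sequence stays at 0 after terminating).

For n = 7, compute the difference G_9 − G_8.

i=0: 7 = 2^2 + 2 + 1 (b=2); 2→3: 3^3 + 3 + 1 = 31; 31−1 = 30
i=1: 30 = 3^3 + 3 (b=3); 3→4: 4^4 + 4 = 260; 260−1 = 259
i=2: 259 = 4^4 + 3 (b=4); 4→5: 5^5 + 3 = 3128; 3128−1 = 3127
i=3: 3127 = 5^5 + 2 (b=5); 5→6: 6^6 + 2 = 46658; 46658−1 = 46657
i=4: 46657 = 6^6 + 1 (b=6); 6→7: 7^7 + 1 = 823544; 823544−1 = 823543
i=5: 823543 = 7^7 (b=7); 7→8: 8^8 = 16777216; 16777216−1 = 16777215
i=6: 16777215 = 7·8^7 + 7·8^6 + 7·8^5 + 7·8^4 + 7·8^3 + 7·8^2 + 7·8 + 7 (b=8); 8→9: 7·9^7 + 7·9^6 + 7·9^5 + 7·9^4 + 7·9^3 + 7·9^2 + 7·9 + 7 = 37665880; 37665880−1 = 37665879
i=7: 37665879 = 7·9^7 + 7·9^6 + 7·9^5 + 7·9^4 + 7·9^3 + 7·9^2 + 7·9 + 6 (b=9); 9→10: 7·10^7 + 7·10^6 + 7·10^5 + 7·10^4 + 7·10^3 + 7·10^2 + 7·10 + 6 = 77777776; 77777776−1 = 77777775
i=8: 77777775 = 7·10^7 + 7·10^6 + 7·10^5 + 7·10^4 + 7·10^3 + 7·10^2 + 7·10 + 5 (b=10); 10→11: 7·11^7 + 7·11^6 + 7·11^5 + 7·11^4 + 7·11^3 + 7·11^2 + 7·11 + 5 = 150051214; 150051214−1 = 150051213

72273438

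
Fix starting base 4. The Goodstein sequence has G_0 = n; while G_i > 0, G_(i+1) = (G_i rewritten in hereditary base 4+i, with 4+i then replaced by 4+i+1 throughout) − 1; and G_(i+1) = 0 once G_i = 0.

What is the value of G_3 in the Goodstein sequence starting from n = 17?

39

step 0: 17 = 4^2 + 1; sub 5 for 4: 5^2 + 1; = 26; G_1 = 26−1 = 25
step 1: 25 = 5^2; sub 6 for 5: 6^2; = 36; G_2 = 36−1 = 35
step 2: 35 = 5·6 + 5; sub 7 for 6: 5·7 + 5; = 40; G_3 = 40−1 = 39
step 3: 39 = 5·7 + 4; sub 8 for 7: 5·8 + 4; = 44; G_4 = 44−1 = 43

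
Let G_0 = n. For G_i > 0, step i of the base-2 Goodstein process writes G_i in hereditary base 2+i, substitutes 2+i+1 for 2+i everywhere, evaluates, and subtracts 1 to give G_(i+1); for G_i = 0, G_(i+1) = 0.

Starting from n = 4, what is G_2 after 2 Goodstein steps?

(0) 4|_2 = 2^2 ↦ 3^3|_3 = 27 ⇒ 26
(1) 26|_3 = 2·3^2 + 2·3 + 2 ↦ 2·4^2 + 2·4 + 2|_4 = 42 ⇒ 41
(2) 41|_4 = 2·4^2 + 2·4 + 1 ↦ 2·5^2 + 2·5 + 1|_5 = 61 ⇒ 60

41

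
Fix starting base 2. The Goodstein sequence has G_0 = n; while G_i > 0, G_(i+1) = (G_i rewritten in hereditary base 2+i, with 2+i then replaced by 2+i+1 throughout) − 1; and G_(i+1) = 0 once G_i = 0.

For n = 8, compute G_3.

i=0: 8 = 2^(2 + 1) (b=2); 2→3: 3^(3 + 1) = 81; 81−1 = 80
i=1: 80 = 2·3^3 + 2·3^2 + 2·3 + 2 (b=3); 3→4: 2·4^4 + 2·4^2 + 2·4 + 2 = 554; 554−1 = 553
i=2: 553 = 2·4^4 + 2·4^2 + 2·4 + 1 (b=4); 4→5: 2·5^5 + 2·5^2 + 2·5 + 1 = 6311; 6311−1 = 6310
i=3: 6310 = 2·5^5 + 2·5^2 + 2·5 (b=5); 5→6: 2·6^6 + 2·6^2 + 2·6 = 93396; 93396−1 = 93395

6310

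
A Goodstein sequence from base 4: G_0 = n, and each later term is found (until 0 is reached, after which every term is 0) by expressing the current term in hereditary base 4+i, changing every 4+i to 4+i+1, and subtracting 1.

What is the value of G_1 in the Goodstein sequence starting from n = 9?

(0) 9|_4 = 2·4 + 1 ↦ 2·5 + 1|_5 = 11 ⇒ 10
(1) 10|_5 = 2·5 ↦ 2·6|_6 = 12 ⇒ 11

10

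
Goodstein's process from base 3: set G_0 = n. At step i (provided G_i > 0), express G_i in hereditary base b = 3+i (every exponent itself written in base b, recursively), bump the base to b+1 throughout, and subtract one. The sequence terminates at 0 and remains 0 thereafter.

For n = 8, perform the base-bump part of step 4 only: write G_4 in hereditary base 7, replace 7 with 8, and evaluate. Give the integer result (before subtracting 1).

base 3: 8 = 2·3 + 2; at 4: 2·4 + 2 = 10; next = 9
base 4: 9 = 2·4 + 1; at 5: 2·5 + 1 = 11; next = 10
base 5: 10 = 2·5; at 6: 2·6 = 12; next = 11
base 6: 11 = 6 + 5; at 7: 7 + 5 = 12; next = 11
base 7: 11 = 7 + 4; at 8: 8 + 4 = 12; next = 11

12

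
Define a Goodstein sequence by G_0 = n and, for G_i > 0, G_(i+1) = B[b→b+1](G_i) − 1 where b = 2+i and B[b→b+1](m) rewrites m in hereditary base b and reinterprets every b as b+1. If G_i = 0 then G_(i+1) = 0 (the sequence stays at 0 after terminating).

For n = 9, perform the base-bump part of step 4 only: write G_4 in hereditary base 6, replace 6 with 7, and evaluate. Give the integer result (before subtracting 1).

base 2: 9 = 2^(2 + 1) + 1; at 3: 3^(3 + 1) + 1 = 82; next = 81
base 3: 81 = 3^(3 + 1); at 4: 4^(4 + 1) = 1024; next = 1023
base 4: 1023 = 3·4^4 + 3·4^3 + 3·4^2 + 3·4 + 3; at 5: 3·5^5 + 3·5^3 + 3·5^2 + 3·5 + 3 = 9843; next = 9842
base 5: 9842 = 3·5^5 + 3·5^3 + 3·5^2 + 3·5 + 2; at 6: 3·6^6 + 3·6^3 + 3·6^2 + 3·6 + 2 = 140744; next = 140743
base 6: 140743 = 3·6^6 + 3·6^3 + 3·6^2 + 3·6 + 1; at 7: 3·7^7 + 3·7^3 + 3·7^2 + 3·7 + 1 = 2471827; next = 2471826

2471827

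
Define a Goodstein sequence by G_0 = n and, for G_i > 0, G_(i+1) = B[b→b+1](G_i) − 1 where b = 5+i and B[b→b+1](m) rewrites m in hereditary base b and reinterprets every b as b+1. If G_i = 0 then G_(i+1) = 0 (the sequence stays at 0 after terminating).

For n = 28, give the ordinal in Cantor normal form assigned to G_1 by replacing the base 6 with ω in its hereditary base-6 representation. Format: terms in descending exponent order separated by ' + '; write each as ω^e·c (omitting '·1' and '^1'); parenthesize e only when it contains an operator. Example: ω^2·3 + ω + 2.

ω^2 + 2

28 —HB5→ 5^2 + 3 —bump→ 6^2 + 3 = 39 —(−1)→ 38
38 —HB6→ 6^2 + 2 —bump→ 7^2 + 2 = 51 —(−1)→ 50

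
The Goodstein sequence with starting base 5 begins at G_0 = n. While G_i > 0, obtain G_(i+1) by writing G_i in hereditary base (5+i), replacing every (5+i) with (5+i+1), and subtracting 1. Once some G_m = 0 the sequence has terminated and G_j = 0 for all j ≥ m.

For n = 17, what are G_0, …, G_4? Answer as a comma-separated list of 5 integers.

17, 19, 21, 23, 24

i=0: 17 = 3·5 + 2 (b=5); 5→6: 3·6 + 2 = 20; 20−1 = 19
i=1: 19 = 3·6 + 1 (b=6); 6→7: 3·7 + 1 = 22; 22−1 = 21
i=2: 21 = 3·7 (b=7); 7→8: 3·8 = 24; 24−1 = 23
i=3: 23 = 2·8 + 7 (b=8); 8→9: 2·9 + 7 = 25; 25−1 = 24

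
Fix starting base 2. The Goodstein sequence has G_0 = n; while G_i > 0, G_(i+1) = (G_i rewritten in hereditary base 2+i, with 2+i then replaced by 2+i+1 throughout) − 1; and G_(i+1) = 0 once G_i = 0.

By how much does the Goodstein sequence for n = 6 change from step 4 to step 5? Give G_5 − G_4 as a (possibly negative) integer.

51384

6 —HB2→ 2^2 + 2 —bump→ 3^3 + 3 = 30 —(−1)→ 29
29 —HB3→ 3^3 + 2 —bump→ 4^4 + 2 = 258 —(−1)→ 257
257 —HB4→ 4^4 + 1 —bump→ 5^5 + 1 = 3126 —(−1)→ 3125
3125 —HB5→ 5^5 —bump→ 6^6 = 46656 —(−1)→ 46655
46655 —HB6→ 5·6^5 + 5·6^4 + 5·6^3 + 5·6^2 + 5·6 + 5 —bump→ 5·7^5 + 5·7^4 + 5·7^3 + 5·7^2 + 5·7 + 5 = 98040 —(−1)→ 98039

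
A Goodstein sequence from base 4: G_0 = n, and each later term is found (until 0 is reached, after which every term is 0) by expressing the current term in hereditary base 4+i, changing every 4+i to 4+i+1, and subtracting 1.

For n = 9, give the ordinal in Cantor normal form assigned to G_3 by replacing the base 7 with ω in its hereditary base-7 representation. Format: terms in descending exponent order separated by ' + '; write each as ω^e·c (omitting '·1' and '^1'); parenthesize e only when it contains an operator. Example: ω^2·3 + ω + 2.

base 4: 9 = 2·4 + 1; at 5: 2·5 + 1 = 11; next = 10
base 5: 10 = 2·5; at 6: 2·6 = 12; next = 11
base 6: 11 = 6 + 5; at 7: 7 + 5 = 12; next = 11
base 7: 11 = 7 + 4; at 8: 8 + 4 = 12; next = 11

ω + 4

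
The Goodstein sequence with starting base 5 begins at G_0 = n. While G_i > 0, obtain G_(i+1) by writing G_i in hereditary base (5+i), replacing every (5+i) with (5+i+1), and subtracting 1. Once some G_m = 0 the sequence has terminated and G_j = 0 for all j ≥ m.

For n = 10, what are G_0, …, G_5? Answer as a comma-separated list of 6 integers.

10, 11, 11, 11, 11, 11

10 —HB5→ 2·5 —bump→ 2·6 = 12 —(−1)→ 11
11 —HB6→ 6 + 5 —bump→ 7 + 5 = 12 —(−1)→ 11
11 —HB7→ 7 + 4 —bump→ 8 + 4 = 12 —(−1)→ 11
11 —HB8→ 8 + 3 —bump→ 9 + 3 = 12 —(−1)→ 11
11 —HB9→ 9 + 2 —bump→ 10 + 2 = 12 —(−1)→ 11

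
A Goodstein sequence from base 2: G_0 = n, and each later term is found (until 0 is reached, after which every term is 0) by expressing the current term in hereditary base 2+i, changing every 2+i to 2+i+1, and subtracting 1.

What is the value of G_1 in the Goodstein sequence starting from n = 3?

3

G_0=3  [base 2] 2 + 1  →[2↦3]→  3 + 1 = 4  −1 ⇒ G_1=3
G_1=3  [base 3] 3  →[3↦4]→  4 = 4  −1 ⇒ G_2=3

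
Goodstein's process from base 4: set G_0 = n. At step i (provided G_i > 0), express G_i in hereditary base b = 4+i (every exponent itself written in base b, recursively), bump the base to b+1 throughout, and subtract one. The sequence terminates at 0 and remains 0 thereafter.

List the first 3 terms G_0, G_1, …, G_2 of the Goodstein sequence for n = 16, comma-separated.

16, 24, 27

step 0: 16 = 4^2; sub 5 for 4: 5^2; = 25; G_1 = 25−1 = 24
step 1: 24 = 4·5 + 4; sub 6 for 5: 4·6 + 4; = 28; G_2 = 28−1 = 27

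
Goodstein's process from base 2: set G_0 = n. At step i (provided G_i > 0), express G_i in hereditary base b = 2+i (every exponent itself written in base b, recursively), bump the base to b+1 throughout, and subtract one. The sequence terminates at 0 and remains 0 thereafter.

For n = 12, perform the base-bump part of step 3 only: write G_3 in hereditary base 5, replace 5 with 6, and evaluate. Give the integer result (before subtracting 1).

280020

base 2: 12 = 2^(2 + 1) + 2^2; at 3: 3^(3 + 1) + 3^3 = 108; next = 107
base 3: 107 = 3^(3 + 1) + 2·3^2 + 2·3 + 2; at 4: 4^(4 + 1) + 2·4^2 + 2·4 + 2 = 1066; next = 1065
base 4: 1065 = 4^(4 + 1) + 2·4^2 + 2·4 + 1; at 5: 5^(5 + 1) + 2·5^2 + 2·5 + 1 = 15686; next = 15685
base 5: 15685 = 5^(5 + 1) + 2·5^2 + 2·5; at 6: 6^(6 + 1) + 2·6^2 + 2·6 = 280020; next = 280019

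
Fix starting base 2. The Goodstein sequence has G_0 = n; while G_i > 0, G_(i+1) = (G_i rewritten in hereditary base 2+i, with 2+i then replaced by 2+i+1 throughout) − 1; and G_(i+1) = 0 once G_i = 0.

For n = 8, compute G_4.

[0] 8 ≡ 2^(2 + 1) (base 2). Lift 3: 81. −1: 80.
[1] 80 ≡ 2·3^3 + 2·3^2 + 2·3 + 2 (base 3). Lift 4: 554. −1: 553.
[2] 553 ≡ 2·4^4 + 2·4^2 + 2·4 + 1 (base 4). Lift 5: 6311. −1: 6310.
[3] 6310 ≡ 2·5^5 + 2·5^2 + 2·5 (base 5). Lift 6: 93396. −1: 93395.
[4] 93395 ≡ 2·6^6 + 2·6^2 + 6 + 5 (base 6). Lift 7: 1647196. −1: 1647195.

93395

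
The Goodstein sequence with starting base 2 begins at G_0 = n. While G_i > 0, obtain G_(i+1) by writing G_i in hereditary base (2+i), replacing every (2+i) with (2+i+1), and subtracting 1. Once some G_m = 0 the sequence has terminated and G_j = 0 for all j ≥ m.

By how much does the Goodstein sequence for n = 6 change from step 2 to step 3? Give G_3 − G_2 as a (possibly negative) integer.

2868

base 2: 6 = 2^2 + 2; at 3: 3^3 + 3 = 30; next = 29
base 3: 29 = 3^3 + 2; at 4: 4^4 + 2 = 258; next = 257
base 4: 257 = 4^4 + 1; at 5: 5^5 + 1 = 3126; next = 3125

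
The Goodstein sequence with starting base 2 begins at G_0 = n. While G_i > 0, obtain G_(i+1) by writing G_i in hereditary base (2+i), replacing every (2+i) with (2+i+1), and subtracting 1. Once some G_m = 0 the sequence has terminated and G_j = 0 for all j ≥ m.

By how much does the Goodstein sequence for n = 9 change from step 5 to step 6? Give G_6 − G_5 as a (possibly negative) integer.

(0) 9|_2 = 2^(2 + 1) + 1 ↦ 3^(3 + 1) + 1|_3 = 82 ⇒ 81
(1) 81|_3 = 3^(3 + 1) ↦ 4^(4 + 1)|_4 = 1024 ⇒ 1023
(2) 1023|_4 = 3·4^4 + 3·4^3 + 3·4^2 + 3·4 + 3 ↦ 3·5^5 + 3·5^3 + 3·5^2 + 3·5 + 3|_5 = 9843 ⇒ 9842
(3) 9842|_5 = 3·5^5 + 3·5^3 + 3·5^2 + 3·5 + 2 ↦ 3·6^6 + 3·6^3 + 3·6^2 + 3·6 + 2|_6 = 140744 ⇒ 140743
(4) 140743|_6 = 3·6^6 + 3·6^3 + 3·6^2 + 3·6 + 1 ↦ 3·7^7 + 3·7^3 + 3·7^2 + 3·7 + 1|_7 = 2471827 ⇒ 2471826
(5) 2471826|_7 = 3·7^7 + 3·7^3 + 3·7^2 + 3·7 ↦ 3·8^8 + 3·8^3 + 3·8^2 + 3·8|_8 = 50333400 ⇒ 50333399

47861573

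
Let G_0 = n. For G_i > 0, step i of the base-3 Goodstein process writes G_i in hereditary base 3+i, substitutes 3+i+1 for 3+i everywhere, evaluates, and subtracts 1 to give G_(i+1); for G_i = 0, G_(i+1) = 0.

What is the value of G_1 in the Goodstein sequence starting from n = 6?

7

step 0: 6 = 2·3; sub 4 for 3: 2·4; = 8; G_1 = 8−1 = 7
step 1: 7 = 4 + 3; sub 5 for 4: 5 + 3; = 8; G_2 = 8−1 = 7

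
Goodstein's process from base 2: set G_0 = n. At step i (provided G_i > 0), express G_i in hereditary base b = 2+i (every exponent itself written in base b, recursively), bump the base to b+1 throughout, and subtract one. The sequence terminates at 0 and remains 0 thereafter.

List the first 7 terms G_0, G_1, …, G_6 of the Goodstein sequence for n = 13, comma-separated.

13, 108, 1279, 16092, 280711, 5765998, 134219479

(0) 13|_2 = 2^(2 + 1) + 2^2 + 1 ↦ 3^(3 + 1) + 3^3 + 1|_3 = 109 ⇒ 108
(1) 108|_3 = 3^(3 + 1) + 3^3 ↦ 4^(4 + 1) + 4^4|_4 = 1280 ⇒ 1279
(2) 1279|_4 = 4^(4 + 1) + 3·4^3 + 3·4^2 + 3·4 + 3 ↦ 5^(5 + 1) + 3·5^3 + 3·5^2 + 3·5 + 3|_5 = 16093 ⇒ 16092
(3) 16092|_5 = 5^(5 + 1) + 3·5^3 + 3·5^2 + 3·5 + 2 ↦ 6^(6 + 1) + 3·6^3 + 3·6^2 + 3·6 + 2|_6 = 280712 ⇒ 280711
(4) 280711|_6 = 6^(6 + 1) + 3·6^3 + 3·6^2 + 3·6 + 1 ↦ 7^(7 + 1) + 3·7^3 + 3·7^2 + 3·7 + 1|_7 = 5765999 ⇒ 5765998
(5) 5765998|_7 = 7^(7 + 1) + 3·7^3 + 3·7^2 + 3·7 ↦ 8^(8 + 1) + 3·8^3 + 3·8^2 + 3·8|_8 = 134219480 ⇒ 134219479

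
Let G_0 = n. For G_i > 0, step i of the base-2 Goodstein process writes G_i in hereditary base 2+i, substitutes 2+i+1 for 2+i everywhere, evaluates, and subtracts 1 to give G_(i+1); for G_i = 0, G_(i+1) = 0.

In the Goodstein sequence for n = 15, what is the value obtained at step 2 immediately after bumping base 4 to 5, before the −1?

(0) 15|_2 = 2^(2 + 1) + 2^2 + 2 + 1 ↦ 3^(3 + 1) + 3^3 + 3 + 1|_3 = 112 ⇒ 111
(1) 111|_3 = 3^(3 + 1) + 3^3 + 3 ↦ 4^(4 + 1) + 4^4 + 4|_4 = 1284 ⇒ 1283
(2) 1283|_4 = 4^(4 + 1) + 4^4 + 3 ↦ 5^(5 + 1) + 5^5 + 3|_5 = 18753 ⇒ 18752

18753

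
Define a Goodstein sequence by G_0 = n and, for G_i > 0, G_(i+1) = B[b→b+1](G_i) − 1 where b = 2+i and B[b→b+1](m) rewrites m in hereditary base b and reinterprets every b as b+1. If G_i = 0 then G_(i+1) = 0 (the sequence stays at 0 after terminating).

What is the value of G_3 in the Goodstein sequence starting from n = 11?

15627

G_0 = 11. HB_2(11) = 2^(2 + 1) + 2 + 1. Bump = 85. G_1 = 84.
G_1 = 84. HB_3(84) = 3^(3 + 1) + 3. Bump = 1028. G_2 = 1027.
G_2 = 1027. HB_4(1027) = 4^(4 + 1) + 3. Bump = 15628. G_3 = 15627.
G_3 = 15627. HB_5(15627) = 5^(5 + 1) + 2. Bump = 279938. G_4 = 279937.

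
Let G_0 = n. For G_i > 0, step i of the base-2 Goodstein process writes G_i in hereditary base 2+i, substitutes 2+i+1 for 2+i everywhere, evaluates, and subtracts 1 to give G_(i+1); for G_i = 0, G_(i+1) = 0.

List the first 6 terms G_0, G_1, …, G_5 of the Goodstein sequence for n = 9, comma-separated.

G_0=9  [base 2] 2^(2 + 1) + 1  →[2↦3]→  3^(3 + 1) + 1 = 82  −1 ⇒ G_1=81
G_1=81  [base 3] 3^(3 + 1)  →[3↦4]→  4^(4 + 1) = 1024  −1 ⇒ G_2=1023
G_2=1023  [base 4] 3·4^4 + 3·4^3 + 3·4^2 + 3·4 + 3  →[4↦5]→  3·5^5 + 3·5^3 + 3·5^2 + 3·5 + 3 = 9843  −1 ⇒ G_3=9842
G_3=9842  [base 5] 3·5^5 + 3·5^3 + 3·5^2 + 3·5 + 2  →[5↦6]→  3·6^6 + 3·6^3 + 3·6^2 + 3·6 + 2 = 140744  −1 ⇒ G_4=140743
G_4=140743  [base 6] 3·6^6 + 3·6^3 + 3·6^2 + 3·6 + 1  →[6↦7]→  3·7^7 + 3·7^3 + 3·7^2 + 3·7 + 1 = 2471827  −1 ⇒ G_5=2471826

9, 81, 1023, 9842, 140743, 2471826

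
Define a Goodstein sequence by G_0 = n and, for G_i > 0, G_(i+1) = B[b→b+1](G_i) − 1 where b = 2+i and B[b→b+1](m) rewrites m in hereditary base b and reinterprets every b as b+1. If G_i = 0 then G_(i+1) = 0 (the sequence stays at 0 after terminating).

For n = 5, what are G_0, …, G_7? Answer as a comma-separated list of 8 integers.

step 0: 5 = 2^2 + 1; sub 3 for 2: 3^3 + 1; = 28; G_1 = 28−1 = 27
step 1: 27 = 3^3; sub 4 for 3: 4^4; = 256; G_2 = 256−1 = 255
step 2: 255 = 3·4^3 + 3·4^2 + 3·4 + 3; sub 5 for 4: 3·5^3 + 3·5^2 + 3·5 + 3; = 468; G_3 = 468−1 = 467
step 3: 467 = 3·5^3 + 3·5^2 + 3·5 + 2; sub 6 for 5: 3·6^3 + 3·6^2 + 3·6 + 2; = 776; G_4 = 776−1 = 775
step 4: 775 = 3·6^3 + 3·6^2 + 3·6 + 1; sub 7 for 6: 3·7^3 + 3·7^2 + 3·7 + 1; = 1198; G_5 = 1198−1 = 1197
step 5: 1197 = 3·7^3 + 3·7^2 + 3·7; sub 8 for 7: 3·8^3 + 3·8^2 + 3·8; = 1752; G_6 = 1752−1 = 1751
step 6: 1751 = 3·8^3 + 3·8^2 + 2·8 + 7; sub 9 for 8: 3·9^3 + 3·9^2 + 2·9 + 7; = 2455; G_7 = 2455−1 = 2454

5, 27, 255, 467, 775, 1197, 1751, 2454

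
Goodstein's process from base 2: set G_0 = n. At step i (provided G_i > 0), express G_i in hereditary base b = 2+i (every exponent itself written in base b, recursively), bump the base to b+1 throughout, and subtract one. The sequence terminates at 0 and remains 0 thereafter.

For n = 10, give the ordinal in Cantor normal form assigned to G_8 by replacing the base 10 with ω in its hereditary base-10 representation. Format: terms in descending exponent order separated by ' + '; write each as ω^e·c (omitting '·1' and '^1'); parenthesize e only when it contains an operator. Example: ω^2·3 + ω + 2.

(0) 10|_2 = 2^(2 + 1) + 2 ↦ 3^(3 + 1) + 3|_3 = 84 ⇒ 83
(1) 83|_3 = 3^(3 + 1) + 2 ↦ 4^(4 + 1) + 2|_4 = 1026 ⇒ 1025
(2) 1025|_4 = 4^(4 + 1) + 1 ↦ 5^(5 + 1) + 1|_5 = 15626 ⇒ 15625
(3) 15625|_5 = 5^(5 + 1) ↦ 6^(6 + 1)|_6 = 279936 ⇒ 279935
(4) 279935|_6 = 5·6^6 + 5·6^5 + 5·6^4 + 5·6^3 + 5·6^2 + 5·6 + 5 ↦ 5·7^7 + 5·7^5 + 5·7^4 + 5·7^3 + 5·7^2 + 5·7 + 5|_7 = 4215755 ⇒ 4215754
(5) 4215754|_7 = 5·7^7 + 5·7^5 + 5·7^4 + 5·7^3 + 5·7^2 + 5·7 + 4 ↦ 5·8^8 + 5·8^5 + 5·8^4 + 5·8^3 + 5·8^2 + 5·8 + 4|_8 = 84073324 ⇒ 84073323
(6) 84073323|_8 = 5·8^8 + 5·8^5 + 5·8^4 + 5·8^3 + 5·8^2 + 5·8 + 3 ↦ 5·9^9 + 5·9^5 + 5·9^4 + 5·9^3 + 5·9^2 + 5·9 + 3|_9 = 1937434593 ⇒ 1937434592
(7) 1937434592|_9 = 5·9^9 + 5·9^5 + 5·9^4 + 5·9^3 + 5·9^2 + 5·9 + 2 ↦ 5·10^10 + 5·10^5 + 5·10^4 + 5·10^3 + 5·10^2 + 5·10 + 2|_10 = 50000555552 ⇒ 50000555551

ω^ω·5 + ω^5·5 + ω^4·5 + ω^3·5 + ω^2·5 + ω·5 + 1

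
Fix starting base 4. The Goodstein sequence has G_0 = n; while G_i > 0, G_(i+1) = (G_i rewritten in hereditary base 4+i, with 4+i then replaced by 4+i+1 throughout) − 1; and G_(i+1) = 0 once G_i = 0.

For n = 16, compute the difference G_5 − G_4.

3

[0] 16 ≡ 4^2 (base 4). Lift 5: 25. −1: 24.
[1] 24 ≡ 4·5 + 4 (base 5). Lift 6: 28. −1: 27.
[2] 27 ≡ 4·6 + 3 (base 6). Lift 7: 31. −1: 30.
[3] 30 ≡ 4·7 + 2 (base 7). Lift 8: 34. −1: 33.
[4] 33 ≡ 4·8 + 1 (base 8). Lift 9: 37. −1: 36.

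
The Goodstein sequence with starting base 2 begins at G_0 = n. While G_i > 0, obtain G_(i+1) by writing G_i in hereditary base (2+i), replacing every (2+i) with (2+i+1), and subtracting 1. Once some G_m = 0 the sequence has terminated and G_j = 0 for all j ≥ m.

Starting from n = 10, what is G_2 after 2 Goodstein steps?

1025

[0] 10 ≡ 2^(2 + 1) + 2 (base 2). Lift 3: 84. −1: 83.
[1] 83 ≡ 3^(3 + 1) + 2 (base 3). Lift 4: 1026. −1: 1025.
[2] 1025 ≡ 4^(4 + 1) + 1 (base 4). Lift 5: 15626. −1: 15625.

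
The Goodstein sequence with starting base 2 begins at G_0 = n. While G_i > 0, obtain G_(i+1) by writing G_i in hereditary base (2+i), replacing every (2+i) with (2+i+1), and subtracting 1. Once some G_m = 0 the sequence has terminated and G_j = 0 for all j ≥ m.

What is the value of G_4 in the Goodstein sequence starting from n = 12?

G_0=12  [base 2] 2^(2 + 1) + 2^2  →[2↦3]→  3^(3 + 1) + 3^3 = 108  −1 ⇒ G_1=107
G_1=107  [base 3] 3^(3 + 1) + 2·3^2 + 2·3 + 2  →[3↦4]→  4^(4 + 1) + 2·4^2 + 2·4 + 2 = 1066  −1 ⇒ G_2=1065
G_2=1065  [base 4] 4^(4 + 1) + 2·4^2 + 2·4 + 1  →[4↦5]→  5^(5 + 1) + 2·5^2 + 2·5 + 1 = 15686  −1 ⇒ G_3=15685
G_3=15685  [base 5] 5^(5 + 1) + 2·5^2 + 2·5  →[5↦6]→  6^(6 + 1) + 2·6^2 + 2·6 = 280020  −1 ⇒ G_4=280019

280019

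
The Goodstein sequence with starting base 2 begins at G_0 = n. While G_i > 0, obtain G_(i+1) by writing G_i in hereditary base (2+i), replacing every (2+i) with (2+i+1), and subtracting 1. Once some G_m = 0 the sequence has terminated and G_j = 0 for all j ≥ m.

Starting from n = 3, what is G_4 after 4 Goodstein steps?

base 2: 3 = 2 + 1; at 3: 3 + 1 = 4; next = 3
base 3: 3 = 3; at 4: 4 = 4; next = 3
base 4: 3 = 3; at 5: 3 = 3; next = 2
base 5: 2 = 2; at 6: 2 = 2; next = 1
base 6: 1 = 1; at 7: 1 = 1; next = 0

1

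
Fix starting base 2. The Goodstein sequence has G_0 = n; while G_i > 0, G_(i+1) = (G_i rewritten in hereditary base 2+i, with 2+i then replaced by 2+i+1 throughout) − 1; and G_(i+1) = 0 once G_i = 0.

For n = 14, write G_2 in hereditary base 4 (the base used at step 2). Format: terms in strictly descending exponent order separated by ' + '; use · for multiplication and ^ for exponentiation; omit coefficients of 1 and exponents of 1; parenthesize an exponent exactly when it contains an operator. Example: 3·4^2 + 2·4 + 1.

(0) 14|_2 = 2^(2 + 1) + 2^2 + 2 ↦ 3^(3 + 1) + 3^3 + 3|_3 = 111 ⇒ 110
(1) 110|_3 = 3^(3 + 1) + 3^3 + 2 ↦ 4^(4 + 1) + 4^4 + 2|_4 = 1282 ⇒ 1281

4^(4 + 1) + 4^4 + 1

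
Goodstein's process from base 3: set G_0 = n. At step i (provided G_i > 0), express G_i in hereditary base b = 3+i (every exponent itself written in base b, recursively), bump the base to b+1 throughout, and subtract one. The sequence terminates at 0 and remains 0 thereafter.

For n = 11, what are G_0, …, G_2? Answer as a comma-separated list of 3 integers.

11, 17, 25

base 3: 11 = 3^2 + 2; at 4: 4^2 + 2 = 18; next = 17
base 4: 17 = 4^2 + 1; at 5: 5^2 + 1 = 26; next = 25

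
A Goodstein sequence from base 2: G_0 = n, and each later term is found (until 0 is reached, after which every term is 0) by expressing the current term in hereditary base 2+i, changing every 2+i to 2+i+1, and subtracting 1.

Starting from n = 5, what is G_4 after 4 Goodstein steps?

step 0: 5 = 2^2 + 1; sub 3 for 2: 3^3 + 1; = 28; G_1 = 28−1 = 27
step 1: 27 = 3^3; sub 4 for 3: 4^4; = 256; G_2 = 256−1 = 255
step 2: 255 = 3·4^3 + 3·4^2 + 3·4 + 3; sub 5 for 4: 3·5^3 + 3·5^2 + 3·5 + 3; = 468; G_3 = 468−1 = 467
step 3: 467 = 3·5^3 + 3·5^2 + 3·5 + 2; sub 6 for 5: 3·6^3 + 3·6^2 + 3·6 + 2; = 776; G_4 = 776−1 = 775
step 4: 775 = 3·6^3 + 3·6^2 + 3·6 + 1; sub 7 for 6: 3·7^3 + 3·7^2 + 3·7 + 1; = 1198; G_5 = 1198−1 = 1197

775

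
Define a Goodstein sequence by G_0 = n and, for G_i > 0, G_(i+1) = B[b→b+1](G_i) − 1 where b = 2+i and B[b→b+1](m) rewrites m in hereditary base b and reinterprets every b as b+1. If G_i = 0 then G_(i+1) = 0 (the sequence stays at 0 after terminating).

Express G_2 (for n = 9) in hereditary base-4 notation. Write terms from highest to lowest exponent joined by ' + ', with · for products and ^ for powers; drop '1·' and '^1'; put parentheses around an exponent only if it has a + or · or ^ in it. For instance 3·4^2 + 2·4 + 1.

step 0: 9 = 2^(2 + 1) + 1; sub 3 for 2: 3^(3 + 1) + 1; = 82; G_1 = 82−1 = 81
step 1: 81 = 3^(3 + 1); sub 4 for 3: 4^(4 + 1); = 1024; G_2 = 1024−1 = 1023

3·4^4 + 3·4^3 + 3·4^2 + 3·4 + 3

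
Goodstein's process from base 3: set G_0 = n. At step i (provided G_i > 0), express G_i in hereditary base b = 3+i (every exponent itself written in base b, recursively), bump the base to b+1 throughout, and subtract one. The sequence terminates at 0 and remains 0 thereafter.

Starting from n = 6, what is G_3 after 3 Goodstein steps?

step 0: 6 = 2·3; sub 4 for 3: 2·4; = 8; G_1 = 8−1 = 7
step 1: 7 = 4 + 3; sub 5 for 4: 5 + 3; = 8; G_2 = 8−1 = 7
step 2: 7 = 5 + 2; sub 6 for 5: 6 + 2; = 8; G_3 = 8−1 = 7

7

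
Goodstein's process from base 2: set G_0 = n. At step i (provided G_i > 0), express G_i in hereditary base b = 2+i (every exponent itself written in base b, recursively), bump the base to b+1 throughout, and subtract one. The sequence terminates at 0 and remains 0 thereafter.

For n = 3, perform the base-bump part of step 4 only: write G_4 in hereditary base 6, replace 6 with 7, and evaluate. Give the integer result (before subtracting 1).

1

i=0: 3 = 2 + 1 (b=2); 2→3: 3 + 1 = 4; 4−1 = 3
i=1: 3 = 3 (b=3); 3→4: 4 = 4; 4−1 = 3
i=2: 3 = 3 (b=4); 4→5: 3 = 3; 3−1 = 2
i=3: 2 = 2 (b=5); 5→6: 2 = 2; 2−1 = 1
i=4: 1 = 1 (b=6); 6→7: 1 = 1; 1−1 = 0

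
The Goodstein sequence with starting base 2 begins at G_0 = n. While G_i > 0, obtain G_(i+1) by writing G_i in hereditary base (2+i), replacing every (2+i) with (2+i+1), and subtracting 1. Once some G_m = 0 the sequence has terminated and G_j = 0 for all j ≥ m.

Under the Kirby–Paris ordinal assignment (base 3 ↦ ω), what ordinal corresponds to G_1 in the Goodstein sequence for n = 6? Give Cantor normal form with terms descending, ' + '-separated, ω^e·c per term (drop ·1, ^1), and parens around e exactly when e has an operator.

ω^ω + 2

step 0: 6 = 2^2 + 2; sub 3 for 2: 3^3 + 3; = 30; G_1 = 30−1 = 29
step 1: 29 = 3^3 + 2; sub 4 for 3: 4^4 + 2; = 258; G_2 = 258−1 = 257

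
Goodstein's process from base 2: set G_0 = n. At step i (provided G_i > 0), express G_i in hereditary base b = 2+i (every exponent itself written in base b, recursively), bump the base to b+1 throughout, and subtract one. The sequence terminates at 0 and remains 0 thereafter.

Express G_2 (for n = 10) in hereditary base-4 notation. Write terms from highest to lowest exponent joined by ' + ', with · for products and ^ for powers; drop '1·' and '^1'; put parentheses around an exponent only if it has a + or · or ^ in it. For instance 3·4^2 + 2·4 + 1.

10 —HB2→ 2^(2 + 1) + 2 —bump→ 3^(3 + 1) + 3 = 84 —(−1)→ 83
83 —HB3→ 3^(3 + 1) + 2 —bump→ 4^(4 + 1) + 2 = 1026 —(−1)→ 1025
1025 —HB4→ 4^(4 + 1) + 1 —bump→ 5^(5 + 1) + 1 = 15626 —(−1)→ 15625

4^(4 + 1) + 1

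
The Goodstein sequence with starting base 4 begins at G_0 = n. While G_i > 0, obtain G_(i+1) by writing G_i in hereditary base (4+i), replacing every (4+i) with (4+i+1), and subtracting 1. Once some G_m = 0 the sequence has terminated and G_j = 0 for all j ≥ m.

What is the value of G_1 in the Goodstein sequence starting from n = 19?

27

step 0: 19 = 4^2 + 3; sub 5 for 4: 5^2 + 3; = 28; G_1 = 28−1 = 27
step 1: 27 = 5^2 + 2; sub 6 for 5: 6^2 + 2; = 38; G_2 = 38−1 = 37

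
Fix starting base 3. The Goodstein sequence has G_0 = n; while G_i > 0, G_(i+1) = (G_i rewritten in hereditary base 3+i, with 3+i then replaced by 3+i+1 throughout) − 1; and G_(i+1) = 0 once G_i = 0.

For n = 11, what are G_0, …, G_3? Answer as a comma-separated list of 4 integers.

11, 17, 25, 35

step 0: 11 = 3^2 + 2; sub 4 for 3: 4^2 + 2; = 18; G_1 = 18−1 = 17
step 1: 17 = 4^2 + 1; sub 5 for 4: 5^2 + 1; = 26; G_2 = 26−1 = 25
step 2: 25 = 5^2; sub 6 for 5: 6^2; = 36; G_3 = 36−1 = 35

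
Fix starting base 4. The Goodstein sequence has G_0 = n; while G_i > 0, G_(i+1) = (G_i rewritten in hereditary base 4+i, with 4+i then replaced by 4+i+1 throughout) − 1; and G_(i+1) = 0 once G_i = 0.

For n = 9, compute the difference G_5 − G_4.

G_0 = 9. HB_4(9) = 2·4 + 1. Bump = 11. G_1 = 10.
G_1 = 10. HB_5(10) = 2·5. Bump = 12. G_2 = 11.
G_2 = 11. HB_6(11) = 6 + 5. Bump = 12. G_3 = 11.
G_3 = 11. HB_7(11) = 7 + 4. Bump = 12. G_4 = 11.
G_4 = 11. HB_8(11) = 8 + 3. Bump = 12. G_5 = 11.

0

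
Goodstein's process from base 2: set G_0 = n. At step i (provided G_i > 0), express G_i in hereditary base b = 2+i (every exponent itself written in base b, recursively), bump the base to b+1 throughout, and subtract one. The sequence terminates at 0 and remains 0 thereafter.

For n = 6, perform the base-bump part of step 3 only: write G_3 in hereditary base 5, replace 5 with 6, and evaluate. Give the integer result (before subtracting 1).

46656

i=0: 6 = 2^2 + 2 (b=2); 2→3: 3^3 + 3 = 30; 30−1 = 29
i=1: 29 = 3^3 + 2 (b=3); 3→4: 4^4 + 2 = 258; 258−1 = 257
i=2: 257 = 4^4 + 1 (b=4); 4→5: 5^5 + 1 = 3126; 3126−1 = 3125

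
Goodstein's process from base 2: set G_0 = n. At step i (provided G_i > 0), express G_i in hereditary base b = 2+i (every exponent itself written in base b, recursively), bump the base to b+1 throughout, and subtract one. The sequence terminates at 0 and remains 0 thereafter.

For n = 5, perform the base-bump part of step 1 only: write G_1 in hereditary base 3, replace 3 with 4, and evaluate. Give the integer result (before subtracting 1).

G_0 = 5. HB_2(5) = 2^2 + 1. Bump = 28. G_1 = 27.
G_1 = 27. HB_3(27) = 3^3. Bump = 256. G_2 = 255.

256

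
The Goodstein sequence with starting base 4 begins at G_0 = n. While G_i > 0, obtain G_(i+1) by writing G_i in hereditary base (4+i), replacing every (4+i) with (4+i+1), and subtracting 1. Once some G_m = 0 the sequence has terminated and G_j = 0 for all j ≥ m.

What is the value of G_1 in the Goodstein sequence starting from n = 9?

10

(0) 9|_4 = 2·4 + 1 ↦ 2·5 + 1|_5 = 11 ⇒ 10
(1) 10|_5 = 2·5 ↦ 2·6|_6 = 12 ⇒ 11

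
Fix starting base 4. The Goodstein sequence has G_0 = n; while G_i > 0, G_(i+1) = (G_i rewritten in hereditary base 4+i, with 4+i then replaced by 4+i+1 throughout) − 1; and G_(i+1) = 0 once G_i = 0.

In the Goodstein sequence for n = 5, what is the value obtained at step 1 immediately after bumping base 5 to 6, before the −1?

step 0: 5 = 4 + 1; sub 5 for 4: 5 + 1; = 6; G_1 = 6−1 = 5
step 1: 5 = 5; sub 6 for 5: 6; = 6; G_2 = 6−1 = 5

6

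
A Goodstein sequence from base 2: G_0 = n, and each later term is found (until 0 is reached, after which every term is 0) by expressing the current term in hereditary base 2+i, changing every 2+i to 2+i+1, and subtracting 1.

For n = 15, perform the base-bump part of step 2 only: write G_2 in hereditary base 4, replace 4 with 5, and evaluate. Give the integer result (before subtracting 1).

18753

i=0: 15 = 2^(2 + 1) + 2^2 + 2 + 1 (b=2); 2→3: 3^(3 + 1) + 3^3 + 3 + 1 = 112; 112−1 = 111
i=1: 111 = 3^(3 + 1) + 3^3 + 3 (b=3); 3→4: 4^(4 + 1) + 4^4 + 4 = 1284; 1284−1 = 1283
i=2: 1283 = 4^(4 + 1) + 4^4 + 3 (b=4); 4→5: 5^(5 + 1) + 5^5 + 3 = 18753; 18753−1 = 18752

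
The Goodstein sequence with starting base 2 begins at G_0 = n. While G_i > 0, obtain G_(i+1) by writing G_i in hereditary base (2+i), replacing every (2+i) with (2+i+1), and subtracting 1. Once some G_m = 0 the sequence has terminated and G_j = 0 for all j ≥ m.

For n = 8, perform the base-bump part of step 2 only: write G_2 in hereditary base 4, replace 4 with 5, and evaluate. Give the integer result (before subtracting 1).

6311

step 0: 8 = 2^(2 + 1); sub 3 for 2: 3^(3 + 1); = 81; G_1 = 81−1 = 80
step 1: 80 = 2·3^3 + 2·3^2 + 2·3 + 2; sub 4 for 3: 2·4^4 + 2·4^2 + 2·4 + 2; = 554; G_2 = 554−1 = 553
step 2: 553 = 2·4^4 + 2·4^2 + 2·4 + 1; sub 5 for 4: 2·5^5 + 2·5^2 + 2·5 + 1; = 6311; G_3 = 6311−1 = 6310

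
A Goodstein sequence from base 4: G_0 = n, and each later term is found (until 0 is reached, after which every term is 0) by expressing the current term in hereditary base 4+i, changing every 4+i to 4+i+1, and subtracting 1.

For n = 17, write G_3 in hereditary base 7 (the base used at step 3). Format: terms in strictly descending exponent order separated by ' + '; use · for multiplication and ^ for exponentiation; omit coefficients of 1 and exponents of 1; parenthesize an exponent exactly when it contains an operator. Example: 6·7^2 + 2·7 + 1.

(0) 17|_4 = 4^2 + 1 ↦ 5^2 + 1|_5 = 26 ⇒ 25
(1) 25|_5 = 5^2 ↦ 6^2|_6 = 36 ⇒ 35
(2) 35|_6 = 5·6 + 5 ↦ 5·7 + 5|_7 = 40 ⇒ 39
(3) 39|_7 = 5·7 + 4 ↦ 5·8 + 4|_8 = 44 ⇒ 43

5·7 + 4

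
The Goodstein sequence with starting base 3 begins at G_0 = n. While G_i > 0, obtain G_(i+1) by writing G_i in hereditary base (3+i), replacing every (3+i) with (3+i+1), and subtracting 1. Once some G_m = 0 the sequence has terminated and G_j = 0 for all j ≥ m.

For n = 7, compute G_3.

9

[0] 7 ≡ 2·3 + 1 (base 3). Lift 4: 9. −1: 8.
[1] 8 ≡ 2·4 (base 4). Lift 5: 10. −1: 9.
[2] 9 ≡ 5 + 4 (base 5). Lift 6: 10. −1: 9.
[3] 9 ≡ 6 + 3 (base 6). Lift 7: 10. −1: 9.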